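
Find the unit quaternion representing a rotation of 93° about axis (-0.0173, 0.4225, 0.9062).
0.6884 - 0.0125i + 0.3065j + 0.6573k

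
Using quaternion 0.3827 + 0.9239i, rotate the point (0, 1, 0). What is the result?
(0, -0.707, 0.707)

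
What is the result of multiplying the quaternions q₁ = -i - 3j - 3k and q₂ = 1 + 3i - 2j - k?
-6 - 4i - 13j + 8k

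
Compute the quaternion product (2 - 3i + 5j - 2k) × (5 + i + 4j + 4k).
1 + 15i + 43j - 19k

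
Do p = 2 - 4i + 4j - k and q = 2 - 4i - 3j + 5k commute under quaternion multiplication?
No: pq = 5 + i + 26j + 36k ≠ 5 - 33i - 22j - 20k = qp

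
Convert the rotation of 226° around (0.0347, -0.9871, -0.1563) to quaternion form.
-0.3907 + 0.0319i - 0.9086j - 0.1439k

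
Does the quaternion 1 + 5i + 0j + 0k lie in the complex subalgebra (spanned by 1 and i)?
Yes. The quaternion 1 + 5i has j- and k-coefficients y = z = 0, so it lies in the complex subalgebra spanned by 1 and i.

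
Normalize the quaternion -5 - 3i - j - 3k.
-0.7538 - 0.4523i - 0.1508j - 0.4523k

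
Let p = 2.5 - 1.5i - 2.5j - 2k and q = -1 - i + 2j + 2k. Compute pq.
5 - 2i + 12.5j + 1.5k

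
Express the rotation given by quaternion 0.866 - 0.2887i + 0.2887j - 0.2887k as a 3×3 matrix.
[[0.6666, 0.3333, 0.6667], [-0.6667, 0.6666, 0.3333], [-0.3333, -0.6667, 0.6666]]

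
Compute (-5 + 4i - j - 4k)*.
-5 - 4i + j + 4k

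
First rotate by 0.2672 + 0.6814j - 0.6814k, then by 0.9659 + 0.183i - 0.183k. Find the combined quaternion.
0.1334 + 0.1736i + 0.7829j - 0.5824k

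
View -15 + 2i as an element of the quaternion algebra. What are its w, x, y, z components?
-15 + 2i + 0j + 0k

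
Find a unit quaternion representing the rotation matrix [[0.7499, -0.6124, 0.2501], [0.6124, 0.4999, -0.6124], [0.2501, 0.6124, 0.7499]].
0.866 + 0.3536i + 0.3536k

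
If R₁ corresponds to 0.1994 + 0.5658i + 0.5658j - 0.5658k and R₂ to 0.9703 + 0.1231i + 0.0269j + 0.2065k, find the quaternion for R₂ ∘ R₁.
0.2254 + 0.4415i + 0.7408j - 0.4534k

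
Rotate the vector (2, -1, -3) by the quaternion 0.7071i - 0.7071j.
(1, -2, 3)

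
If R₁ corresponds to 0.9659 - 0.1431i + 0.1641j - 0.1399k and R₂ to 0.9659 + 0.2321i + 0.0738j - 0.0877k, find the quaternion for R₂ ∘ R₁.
0.9418 + 0.09i + 0.2748j - 0.1712k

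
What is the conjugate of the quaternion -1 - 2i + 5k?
-1 + 2i - 5k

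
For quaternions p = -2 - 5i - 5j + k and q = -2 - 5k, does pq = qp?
No: pq = 9 + 35i - 15j + 8k ≠ 9 - 15i + 35j + 8k = qp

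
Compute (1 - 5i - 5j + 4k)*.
1 + 5i + 5j - 4k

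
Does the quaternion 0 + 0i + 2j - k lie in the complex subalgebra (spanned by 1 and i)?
No. The quaternion 2j - k has j-coefficient y = 2 and k-coefficient z = -1, not both zero, so it does not lie in the complex subalgebra spanned by 1 and i.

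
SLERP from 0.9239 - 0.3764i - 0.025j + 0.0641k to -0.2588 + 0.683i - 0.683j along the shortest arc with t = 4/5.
0.4466 - 0.6793i + 0.5821j + 0.0155k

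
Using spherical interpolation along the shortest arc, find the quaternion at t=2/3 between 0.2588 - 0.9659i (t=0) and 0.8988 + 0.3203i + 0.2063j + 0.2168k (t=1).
-0.6326 - 0.7324i - 0.1737j - 0.1825k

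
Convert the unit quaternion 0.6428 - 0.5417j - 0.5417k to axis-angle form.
axis = (0, -√2/2, -√2/2), θ = 100°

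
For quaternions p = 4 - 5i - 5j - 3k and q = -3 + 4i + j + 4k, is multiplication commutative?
No: pq = 25 + 14i + 27j + 40k ≠ 25 + 48i + 11j + 10k = qp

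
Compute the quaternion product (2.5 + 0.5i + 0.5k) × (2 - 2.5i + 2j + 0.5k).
6 - 6.25i + 3.5j + 3.25k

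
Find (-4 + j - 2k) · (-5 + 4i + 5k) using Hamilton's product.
30 - 11i - 13j - 14k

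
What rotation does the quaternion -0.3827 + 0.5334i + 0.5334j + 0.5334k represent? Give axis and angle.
axis = (√3/3, √3/3, √3/3), θ = 5π/4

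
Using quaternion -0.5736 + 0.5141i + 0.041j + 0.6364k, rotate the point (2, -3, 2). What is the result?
(-0.729, 0.924, 3.952)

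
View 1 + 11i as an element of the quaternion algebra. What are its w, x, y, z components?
1 + 11i + 0j + 0k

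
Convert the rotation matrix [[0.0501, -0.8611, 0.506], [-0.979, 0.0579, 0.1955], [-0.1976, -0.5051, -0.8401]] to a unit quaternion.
0.2588 - 0.6768i + 0.6797j - 0.1139k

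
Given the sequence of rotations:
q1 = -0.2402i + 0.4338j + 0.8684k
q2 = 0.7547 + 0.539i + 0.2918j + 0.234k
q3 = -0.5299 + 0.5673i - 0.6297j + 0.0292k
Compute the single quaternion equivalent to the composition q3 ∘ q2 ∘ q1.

q2 · q1 = -0.2003 - 0.0294i - 0.1969j + 0.9593k
q3 · q2 · q1 = -0.0292 - 0.6964i - 0.3146j - 0.6444k
-0.0292 - 0.6964i - 0.3146j - 0.6444k


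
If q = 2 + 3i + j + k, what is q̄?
2 - 3i - j - k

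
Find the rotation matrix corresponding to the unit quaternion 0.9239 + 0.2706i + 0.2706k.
[[0.8536, -0.5, 0.1464], [0.5, 0.7071, -0.5], [0.1464, 0.5, 0.8536]]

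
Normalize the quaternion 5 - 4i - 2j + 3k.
0.6804 - 0.5443i - 0.2722j + 0.4082k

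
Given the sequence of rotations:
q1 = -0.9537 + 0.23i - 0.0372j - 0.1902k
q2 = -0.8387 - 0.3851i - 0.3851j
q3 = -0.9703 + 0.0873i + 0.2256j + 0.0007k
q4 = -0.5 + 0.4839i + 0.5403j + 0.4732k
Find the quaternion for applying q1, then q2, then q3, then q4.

q2 · q1 = 0.8741 + 0.2476i + 0.3252j + 0.2624k
q3 · q2 · q1 = -0.9433 - 0.105i - 0.1411j - 0.2815k
q4 · q3 · q2 · q1 = 0.7319 - 0.4893i - 0.3526j - 0.3172k
0.7319 - 0.4893i - 0.3526j - 0.3172k


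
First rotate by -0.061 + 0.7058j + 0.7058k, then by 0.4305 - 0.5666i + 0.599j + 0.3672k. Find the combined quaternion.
-0.7082 + 0.1982i + 0.6672j - 0.1185k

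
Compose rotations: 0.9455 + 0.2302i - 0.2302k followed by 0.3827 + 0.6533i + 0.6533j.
0.2115 + 0.5554i + 0.7681j - 0.2385k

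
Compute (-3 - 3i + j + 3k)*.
-3 + 3i - j - 3k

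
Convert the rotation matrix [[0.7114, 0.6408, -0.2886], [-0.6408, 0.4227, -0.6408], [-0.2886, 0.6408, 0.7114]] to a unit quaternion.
0.8434 + 0.3799i - 0.3799k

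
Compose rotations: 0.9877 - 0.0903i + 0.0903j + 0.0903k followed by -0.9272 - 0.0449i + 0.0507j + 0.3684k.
-0.9577 + 0.0107i - 0.0629j + 0.2807k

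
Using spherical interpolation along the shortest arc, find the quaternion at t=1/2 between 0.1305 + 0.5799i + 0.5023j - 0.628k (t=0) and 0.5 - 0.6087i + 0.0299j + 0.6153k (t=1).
-0.2028 + 0.6525i + 0.2593j - 0.6825k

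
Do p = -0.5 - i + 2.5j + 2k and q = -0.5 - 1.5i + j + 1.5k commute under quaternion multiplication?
No: pq = -6.75 + 3i - 3.25j + k ≠ -6.75 - 0.5i - 0.25j - 4.5k = qp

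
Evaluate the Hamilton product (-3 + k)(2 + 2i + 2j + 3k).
-9 - 8i - 4j - 7k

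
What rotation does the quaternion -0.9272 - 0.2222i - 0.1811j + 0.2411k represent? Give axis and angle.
axis = (-0.5932, -0.4835, 0.6437), θ = 316°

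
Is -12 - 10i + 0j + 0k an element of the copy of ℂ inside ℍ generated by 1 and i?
Yes. The quaternion -12 - 10i has j- and k-coefficients y = z = 0, so it lies in the complex subalgebra spanned by 1 and i.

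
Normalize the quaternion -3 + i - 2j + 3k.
-0.6255 + 0.2085i - 0.417j + 0.6255k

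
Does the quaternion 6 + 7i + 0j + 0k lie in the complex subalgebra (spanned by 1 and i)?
Yes. The quaternion 6 + 7i has j- and k-coefficients y = z = 0, so it lies in the complex subalgebra spanned by 1 and i.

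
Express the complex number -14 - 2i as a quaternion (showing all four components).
-14 - 2i + 0j + 0k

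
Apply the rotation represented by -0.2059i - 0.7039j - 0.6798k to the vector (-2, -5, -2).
(-0.179, -2.449, -5.194)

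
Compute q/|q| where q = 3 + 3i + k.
0.6882 + 0.6882i + 0.2294k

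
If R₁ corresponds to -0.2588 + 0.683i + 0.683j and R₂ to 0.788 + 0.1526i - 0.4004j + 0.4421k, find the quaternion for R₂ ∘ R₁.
-0.0347 + 0.1968i + 0.9438j + 0.2633k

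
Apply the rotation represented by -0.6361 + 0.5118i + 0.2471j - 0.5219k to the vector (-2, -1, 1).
(-1.104, -1.372, 1.703)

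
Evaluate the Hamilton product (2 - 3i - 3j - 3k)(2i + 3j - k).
12 + 16i - 3j - 5k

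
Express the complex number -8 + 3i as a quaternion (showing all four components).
-8 + 3i + 0j + 0k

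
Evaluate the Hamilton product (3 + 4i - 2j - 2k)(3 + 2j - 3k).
7 + 22i + 12j - 7k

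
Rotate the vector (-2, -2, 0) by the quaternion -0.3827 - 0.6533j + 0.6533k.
(0.414, 0.707, 2.707)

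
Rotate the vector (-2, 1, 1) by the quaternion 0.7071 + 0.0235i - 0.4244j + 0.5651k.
(-1.395, -1.711, -1.061)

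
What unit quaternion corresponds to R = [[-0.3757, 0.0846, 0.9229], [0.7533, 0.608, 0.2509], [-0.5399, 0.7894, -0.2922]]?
0.4848 + 0.2777i + 0.7543j + 0.3448k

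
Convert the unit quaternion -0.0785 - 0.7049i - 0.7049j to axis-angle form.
axis = (-√2/2, -√2/2, 0), θ = 189°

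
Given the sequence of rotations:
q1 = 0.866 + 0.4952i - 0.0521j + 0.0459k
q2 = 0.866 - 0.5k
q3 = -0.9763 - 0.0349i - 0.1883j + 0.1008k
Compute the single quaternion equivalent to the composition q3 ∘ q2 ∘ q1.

q2 · q1 = 0.7729 + 0.4028i - 0.2927j - 0.3933k
q3 · q2 · q1 = -0.756 - 0.3167i + 0.1671j + 0.5479k
-0.756 - 0.3167i + 0.1671j + 0.5479k


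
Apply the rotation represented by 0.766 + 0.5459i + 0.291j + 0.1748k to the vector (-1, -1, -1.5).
(-1.774, 0.173, -1.035)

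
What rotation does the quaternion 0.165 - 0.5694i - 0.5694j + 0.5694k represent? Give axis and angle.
axis = (-√3/3, -√3/3, √3/3), θ = 161°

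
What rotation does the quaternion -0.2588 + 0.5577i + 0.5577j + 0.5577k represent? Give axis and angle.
axis = (√3/3, √3/3, √3/3), θ = 7π/6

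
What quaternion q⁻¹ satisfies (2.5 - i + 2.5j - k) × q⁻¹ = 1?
0.1724 + 0.069i - 0.1724j + 0.069k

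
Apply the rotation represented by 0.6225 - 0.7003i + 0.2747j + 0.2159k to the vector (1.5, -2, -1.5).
(2.381, -1.512, 0.738)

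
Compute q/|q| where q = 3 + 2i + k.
0.8018 + 0.5345i + 0.2673k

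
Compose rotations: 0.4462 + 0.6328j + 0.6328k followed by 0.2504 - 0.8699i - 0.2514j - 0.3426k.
0.4876 - 0.3304i + 0.5968j - 0.5449k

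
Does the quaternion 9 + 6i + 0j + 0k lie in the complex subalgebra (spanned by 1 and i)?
Yes. The quaternion 9 + 6i has j- and k-coefficients y = z = 0, so it lies in the complex subalgebra spanned by 1 and i.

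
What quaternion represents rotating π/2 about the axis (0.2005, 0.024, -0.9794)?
0.7071 + 0.1418i + 0.017j - 0.6925k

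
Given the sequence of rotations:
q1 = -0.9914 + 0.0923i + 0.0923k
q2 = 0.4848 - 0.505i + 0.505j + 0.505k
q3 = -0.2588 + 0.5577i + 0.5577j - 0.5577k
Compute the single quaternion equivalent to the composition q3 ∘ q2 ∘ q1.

q2 · q1 = -0.4806 + 0.592i - 0.4074j - 0.5025k
q3 · q2 · q1 = -0.2588 - 0.9287i - 0.2125j - 0.1593k
-0.2588 - 0.9287i - 0.2125j - 0.1593k


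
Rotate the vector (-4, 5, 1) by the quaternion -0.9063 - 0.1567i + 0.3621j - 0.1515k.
(-5.317, 3.487, -1.255)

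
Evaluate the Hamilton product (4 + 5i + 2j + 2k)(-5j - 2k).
14 + 6i - 10j - 33k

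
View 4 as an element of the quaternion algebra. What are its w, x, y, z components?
4 + 0i + 0j + 0k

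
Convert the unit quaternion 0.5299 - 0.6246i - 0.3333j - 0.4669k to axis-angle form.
axis = (-0.7365, -0.393, -0.5505), θ = 116°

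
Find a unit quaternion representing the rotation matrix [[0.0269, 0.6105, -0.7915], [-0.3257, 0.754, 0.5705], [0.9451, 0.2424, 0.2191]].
0.7071 - 0.116i - 0.614j - 0.331k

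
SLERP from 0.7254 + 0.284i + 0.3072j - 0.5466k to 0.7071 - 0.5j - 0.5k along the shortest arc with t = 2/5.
0.7915 + 0.1859i - 0.023j - 0.5817k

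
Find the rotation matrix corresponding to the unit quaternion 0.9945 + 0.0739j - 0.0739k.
[[0.9782, 0.147, 0.147], [-0.147, 0.9891, -0.0109], [-0.147, -0.0109, 0.9891]]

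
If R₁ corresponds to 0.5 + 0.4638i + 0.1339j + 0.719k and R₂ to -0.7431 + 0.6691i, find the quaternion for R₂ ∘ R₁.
-0.6819 - 0.0101i - 0.5806j - 0.4447k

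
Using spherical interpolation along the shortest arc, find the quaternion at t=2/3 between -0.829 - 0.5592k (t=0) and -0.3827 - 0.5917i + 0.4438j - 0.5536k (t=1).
-0.5877 - 0.426i + 0.3195j - 0.6091k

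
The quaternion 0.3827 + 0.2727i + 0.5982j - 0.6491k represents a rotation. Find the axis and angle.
axis = (0.2952, 0.6475, -0.7026), θ = 3π/4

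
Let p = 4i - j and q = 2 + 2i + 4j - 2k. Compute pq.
-4 + 10i + 6j + 18k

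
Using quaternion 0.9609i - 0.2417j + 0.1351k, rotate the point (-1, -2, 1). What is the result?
(0.342, 2.166, -1.093)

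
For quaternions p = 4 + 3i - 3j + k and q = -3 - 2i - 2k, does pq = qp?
No: pq = -4 - 11i + 13j - 17k ≠ -4 - 23i + 5j - 5k = qp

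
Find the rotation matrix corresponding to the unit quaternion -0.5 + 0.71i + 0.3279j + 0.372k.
[[0.5082, 0.8376, 0.2003], [0.0936, -0.285, 0.954], [0.8561, -0.466, -0.2232]]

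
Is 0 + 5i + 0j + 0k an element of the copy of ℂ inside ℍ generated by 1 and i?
Yes. The quaternion 5i has j- and k-coefficients y = z = 0, so it lies in the complex subalgebra spanned by 1 and i.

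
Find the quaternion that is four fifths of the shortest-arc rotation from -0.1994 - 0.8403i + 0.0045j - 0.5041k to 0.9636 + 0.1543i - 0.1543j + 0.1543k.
-0.8911 - 0.3453i + 0.1358j - 0.2611k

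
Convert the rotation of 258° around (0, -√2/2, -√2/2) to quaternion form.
-0.6293 - 0.5495j - 0.5495k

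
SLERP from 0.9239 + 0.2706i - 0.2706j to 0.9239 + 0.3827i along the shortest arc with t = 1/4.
0.9314 + 0.3012i - 0.2042j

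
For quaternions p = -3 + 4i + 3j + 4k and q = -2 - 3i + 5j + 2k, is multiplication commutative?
No: pq = -5 - 13i - 41j + 15k ≠ -5 + 15i - j - 43k = qp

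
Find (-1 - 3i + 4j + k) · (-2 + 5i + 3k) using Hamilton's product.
14 + 13i + 6j - 25k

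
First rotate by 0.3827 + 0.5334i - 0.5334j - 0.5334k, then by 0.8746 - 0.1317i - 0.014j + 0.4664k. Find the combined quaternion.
0.6463 + 0.6724i - 0.2933j - 0.2103k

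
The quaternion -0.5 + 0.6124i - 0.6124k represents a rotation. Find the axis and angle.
axis = (√2/2, 0, -√2/2), θ = 4π/3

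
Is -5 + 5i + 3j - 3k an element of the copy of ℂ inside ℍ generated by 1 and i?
No. The quaternion -5 + 5i + 3j - 3k has j-coefficient y = 3 and k-coefficient z = -3, not both zero, so it does not lie in the complex subalgebra spanned by 1 and i.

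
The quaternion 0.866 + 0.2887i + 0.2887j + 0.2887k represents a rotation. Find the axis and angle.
axis = (√3/3, √3/3, √3/3), θ = π/3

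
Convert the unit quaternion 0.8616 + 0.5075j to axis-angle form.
axis = (0, 1, 0), θ = 61°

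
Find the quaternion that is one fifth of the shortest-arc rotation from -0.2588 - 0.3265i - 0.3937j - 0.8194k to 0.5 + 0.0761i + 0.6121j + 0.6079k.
-0.3134 - 0.2804i - 0.4459j - 0.7901k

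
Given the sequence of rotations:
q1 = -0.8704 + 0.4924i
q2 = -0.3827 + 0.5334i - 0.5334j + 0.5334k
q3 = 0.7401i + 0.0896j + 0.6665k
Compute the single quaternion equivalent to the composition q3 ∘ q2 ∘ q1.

q2 · q1 = 0.0705 - 0.6527i + 0.7269j - 0.2016k
q3 · q2 · q1 = 0.5523 - 0.4504i - 0.2795j + 0.6434k
0.5523 - 0.4504i - 0.2795j + 0.6434k


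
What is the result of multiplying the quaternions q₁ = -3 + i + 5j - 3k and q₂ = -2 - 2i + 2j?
-2 + 10i - 10j + 18k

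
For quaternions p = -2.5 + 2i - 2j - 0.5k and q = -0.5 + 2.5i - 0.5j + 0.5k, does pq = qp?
No: pq = -4.5 - 8.5i + 3k ≠ -4.5 - 6i + 4.5j - 5k = qp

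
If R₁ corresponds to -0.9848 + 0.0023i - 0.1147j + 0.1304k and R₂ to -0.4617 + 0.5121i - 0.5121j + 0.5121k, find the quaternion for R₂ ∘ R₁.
0.328 - 0.5134i + 0.4917j - 0.6221k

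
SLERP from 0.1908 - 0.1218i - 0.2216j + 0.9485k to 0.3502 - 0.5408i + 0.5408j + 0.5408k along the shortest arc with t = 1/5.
0.2462 - 0.2325i - 0.0609j + 0.9389k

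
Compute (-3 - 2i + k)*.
-3 + 2i - k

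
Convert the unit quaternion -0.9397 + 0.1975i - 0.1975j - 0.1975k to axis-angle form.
axis = (√3/3, -√3/3, -√3/3), θ = 320°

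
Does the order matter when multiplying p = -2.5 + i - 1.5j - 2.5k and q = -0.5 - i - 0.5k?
Yes: pq = 1 + 2.75i + 3.75j + k ≠ 1 + 1.25i - 2.25j + 4k = qp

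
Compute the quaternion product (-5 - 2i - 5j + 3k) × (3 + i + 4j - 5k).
22 + 2i - 42j + 31k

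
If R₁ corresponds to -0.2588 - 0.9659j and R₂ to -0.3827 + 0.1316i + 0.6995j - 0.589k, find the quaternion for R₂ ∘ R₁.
0.7747 - 0.603i + 0.1886j + 0.0253k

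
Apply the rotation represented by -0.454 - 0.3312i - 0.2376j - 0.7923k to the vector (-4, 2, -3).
(-1.872, -4.684, -1.885)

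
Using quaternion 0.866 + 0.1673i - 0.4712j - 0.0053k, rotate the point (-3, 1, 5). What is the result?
(-5.906, 0.021, 0.352)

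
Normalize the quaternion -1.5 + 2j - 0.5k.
-0.5883 + 0.7845j - 0.1961k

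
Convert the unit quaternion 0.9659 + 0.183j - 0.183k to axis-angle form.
axis = (0, √2/2, -√2/2), θ = π/6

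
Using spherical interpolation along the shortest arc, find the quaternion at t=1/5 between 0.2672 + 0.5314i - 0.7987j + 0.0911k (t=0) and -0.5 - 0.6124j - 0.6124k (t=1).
0.1063 + 0.4726i - 0.8712j - 0.0798k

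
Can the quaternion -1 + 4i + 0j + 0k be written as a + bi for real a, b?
Yes. The quaternion -1 + 4i has j- and k-coefficients y = z = 0, so it lies in the complex subalgebra spanned by 1 and i.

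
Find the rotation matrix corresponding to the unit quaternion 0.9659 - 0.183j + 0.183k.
[[0.866, -0.3535, -0.3535], [0.3535, 0.933, -0.067], [0.3535, -0.067, 0.933]]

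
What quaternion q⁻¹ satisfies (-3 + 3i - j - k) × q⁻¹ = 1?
-0.15 - 0.15i + 0.05j + 0.05k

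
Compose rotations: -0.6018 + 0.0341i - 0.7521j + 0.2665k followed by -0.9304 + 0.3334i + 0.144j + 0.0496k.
0.6436 - 0.1567i + 0.5259j - 0.5335k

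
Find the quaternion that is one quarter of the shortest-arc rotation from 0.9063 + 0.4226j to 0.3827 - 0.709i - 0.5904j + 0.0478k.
0.9521 - 0.2565i + 0.1658j + 0.0173k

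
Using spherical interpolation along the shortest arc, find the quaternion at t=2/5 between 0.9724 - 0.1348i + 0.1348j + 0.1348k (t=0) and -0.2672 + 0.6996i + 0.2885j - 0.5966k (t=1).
0.8114 - 0.4364i - 0.0467j + 0.386k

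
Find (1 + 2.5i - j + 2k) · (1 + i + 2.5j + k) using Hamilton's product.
-1 - 2.5i + j + 10.25k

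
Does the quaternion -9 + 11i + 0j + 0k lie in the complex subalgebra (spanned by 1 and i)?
Yes. The quaternion -9 + 11i has j- and k-coefficients y = z = 0, so it lies in the complex subalgebra spanned by 1 and i.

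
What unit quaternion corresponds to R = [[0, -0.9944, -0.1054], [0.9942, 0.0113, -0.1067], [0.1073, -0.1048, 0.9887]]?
0.7071 + 0.0007i - 0.0752j + 0.7031k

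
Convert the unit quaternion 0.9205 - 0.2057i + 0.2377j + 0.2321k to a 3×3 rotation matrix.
[[0.7793, -0.5251, 0.3421], [0.3295, 0.8076, 0.489], [-0.5331, -0.2684, 0.8024]]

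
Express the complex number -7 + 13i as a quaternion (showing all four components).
-7 + 13i + 0j + 0k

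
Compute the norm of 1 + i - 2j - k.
√7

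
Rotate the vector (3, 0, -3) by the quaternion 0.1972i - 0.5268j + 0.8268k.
(-3.745, 1.99, -0.123)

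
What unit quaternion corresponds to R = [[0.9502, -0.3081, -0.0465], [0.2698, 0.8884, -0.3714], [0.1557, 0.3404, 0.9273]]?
0.9703 + 0.1834i - 0.0521j + 0.1489k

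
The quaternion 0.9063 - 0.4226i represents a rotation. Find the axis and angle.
axis = (-1, 0, 0), θ = 50°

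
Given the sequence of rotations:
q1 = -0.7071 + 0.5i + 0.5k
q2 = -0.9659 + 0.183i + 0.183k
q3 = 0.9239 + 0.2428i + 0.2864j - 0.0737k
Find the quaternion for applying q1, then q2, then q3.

q2 · q1 = 0.5 - 0.6123i - 0.6123k
q3 · q2 · q1 = 0.5655 - 0.6197i + 0.337j - 0.4272k
0.5655 - 0.6197i + 0.337j - 0.4272k


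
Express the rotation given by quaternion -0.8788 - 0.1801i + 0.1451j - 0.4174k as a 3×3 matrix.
[[0.6094, -0.7859, -0.1047], [0.6814, 0.5867, -0.4377], [0.4054, 0.1954, 0.893]]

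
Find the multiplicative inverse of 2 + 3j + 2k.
0.1176 - 0.1765j - 0.1176k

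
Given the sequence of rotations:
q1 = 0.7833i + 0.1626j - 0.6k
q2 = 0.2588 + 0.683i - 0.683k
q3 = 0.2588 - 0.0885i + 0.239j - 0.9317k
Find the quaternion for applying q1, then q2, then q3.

q2 · q1 = -0.9448 + 0.3138i - 0.0831j - 0.0442k
q3 · q2 · q1 = -0.2381 + 0.0768i - 0.5436j + 0.8012k
-0.2381 + 0.0768i - 0.5436j + 0.8012k


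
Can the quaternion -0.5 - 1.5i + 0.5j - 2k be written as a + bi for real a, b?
No. The quaternion -0.5 - 1.5i + 0.5j - 2k has j-coefficient y = 0.5 and k-coefficient z = -2, not both zero, so it does not lie in the complex subalgebra spanned by 1 and i.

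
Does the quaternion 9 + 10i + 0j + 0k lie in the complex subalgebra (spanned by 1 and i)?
Yes. The quaternion 9 + 10i has j- and k-coefficients y = z = 0, so it lies in the complex subalgebra spanned by 1 and i.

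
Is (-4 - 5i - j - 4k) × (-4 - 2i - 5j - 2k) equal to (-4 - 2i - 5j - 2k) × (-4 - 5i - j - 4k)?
No: pq = -7 + 10i + 22j + 47k ≠ -7 + 46i + 26j + k = qp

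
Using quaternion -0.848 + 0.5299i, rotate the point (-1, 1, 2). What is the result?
(-1, 2.236, -0.022)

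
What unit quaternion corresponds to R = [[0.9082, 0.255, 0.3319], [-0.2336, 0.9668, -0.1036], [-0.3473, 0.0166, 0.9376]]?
0.9763 + 0.0308i + 0.1739j - 0.1251k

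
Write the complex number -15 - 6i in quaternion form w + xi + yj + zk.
-15 - 6i + 0j + 0k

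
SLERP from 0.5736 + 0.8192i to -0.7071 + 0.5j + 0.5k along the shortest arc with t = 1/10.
0.6295 + 0.7719i - 0.0629j - 0.0629k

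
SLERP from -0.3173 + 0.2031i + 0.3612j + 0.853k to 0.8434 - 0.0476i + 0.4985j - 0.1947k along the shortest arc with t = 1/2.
-0.7302 + 0.1577i - 0.0864j + 0.6591k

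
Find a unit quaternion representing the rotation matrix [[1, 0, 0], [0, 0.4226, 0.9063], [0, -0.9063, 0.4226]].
0.8434 - 0.5373i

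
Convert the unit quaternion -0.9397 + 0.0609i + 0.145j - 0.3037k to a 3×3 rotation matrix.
[[0.7735, -0.5531, -0.3095], [0.5884, 0.8081, 0.0264], [0.2355, -0.2025, 0.9505]]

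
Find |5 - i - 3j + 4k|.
√51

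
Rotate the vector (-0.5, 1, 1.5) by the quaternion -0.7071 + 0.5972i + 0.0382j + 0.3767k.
(0.816, 1.556, -0.642)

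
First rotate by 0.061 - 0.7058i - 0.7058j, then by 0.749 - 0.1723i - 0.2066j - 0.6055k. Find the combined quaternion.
-0.2217 - 0.9665i - 0.1139j - 0.0611k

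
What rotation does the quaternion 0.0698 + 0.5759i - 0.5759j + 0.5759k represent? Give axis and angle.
axis = (√3/3, -√3/3, √3/3), θ = 172°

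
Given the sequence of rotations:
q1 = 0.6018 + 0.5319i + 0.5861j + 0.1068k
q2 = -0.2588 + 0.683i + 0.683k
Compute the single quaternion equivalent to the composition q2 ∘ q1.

q2 · q1 = -0.592 - 0.1269i + 0.1387j + 0.7837k
-0.592 - 0.1269i + 0.1387j + 0.7837k


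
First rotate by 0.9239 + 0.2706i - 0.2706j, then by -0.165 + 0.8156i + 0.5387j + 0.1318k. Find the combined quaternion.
-0.2274 + 0.7445i + 0.578j - 0.2447k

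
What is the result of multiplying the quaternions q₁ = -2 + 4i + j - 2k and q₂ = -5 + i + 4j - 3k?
-4 - 17i - 3j + 31k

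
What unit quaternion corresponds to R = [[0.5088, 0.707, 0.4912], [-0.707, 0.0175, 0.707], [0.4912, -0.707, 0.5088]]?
0.7133 - 0.4956i - 0.4956k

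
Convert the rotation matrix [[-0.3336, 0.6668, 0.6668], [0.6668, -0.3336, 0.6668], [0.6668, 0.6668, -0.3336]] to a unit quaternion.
0.5774i + 0.5774j + 0.5774k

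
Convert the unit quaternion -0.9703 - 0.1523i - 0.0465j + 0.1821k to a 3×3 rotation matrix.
[[0.9294, 0.3675, 0.0348], [-0.3392, 0.8873, -0.3125], [-0.1457, 0.2786, 0.9493]]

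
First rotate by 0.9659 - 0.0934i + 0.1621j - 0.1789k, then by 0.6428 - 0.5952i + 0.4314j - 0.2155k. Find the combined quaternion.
0.4568 - 0.6772i + 0.4345j - 0.3793k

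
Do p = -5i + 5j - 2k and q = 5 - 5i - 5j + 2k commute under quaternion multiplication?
No: pq = 4 - 25i + 45j + 40k ≠ 4 - 25i + 5j - 60k = qp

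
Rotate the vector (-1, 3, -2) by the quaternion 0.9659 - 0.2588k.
(0.634, 3.098, -2)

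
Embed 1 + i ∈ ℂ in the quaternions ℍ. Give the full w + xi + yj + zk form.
1 + i + 0j + 0k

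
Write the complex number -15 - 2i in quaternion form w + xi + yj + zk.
-15 - 2i + 0j + 0k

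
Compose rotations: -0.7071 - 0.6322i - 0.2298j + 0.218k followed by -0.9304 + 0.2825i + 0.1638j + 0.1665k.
0.8378 + 0.4624i - 0.0689j - 0.2819k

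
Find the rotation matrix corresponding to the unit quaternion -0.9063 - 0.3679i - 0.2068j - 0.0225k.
[[0.9135, 0.1114, 0.3914], [0.1929, 0.7283, -0.6575], [-0.3583, 0.6762, 0.6438]]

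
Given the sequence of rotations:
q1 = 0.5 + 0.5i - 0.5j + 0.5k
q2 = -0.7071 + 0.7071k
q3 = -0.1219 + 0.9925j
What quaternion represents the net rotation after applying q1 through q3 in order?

q2 · q1 = -0.7071 + 0.7071j
q3 · q2 · q1 = -0.6156 - 0.788j
-0.6156 - 0.788j


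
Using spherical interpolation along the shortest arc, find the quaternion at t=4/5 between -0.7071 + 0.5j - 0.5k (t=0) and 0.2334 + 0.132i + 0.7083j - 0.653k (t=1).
0.0311 + 0.113i + 0.7255j - 0.6782k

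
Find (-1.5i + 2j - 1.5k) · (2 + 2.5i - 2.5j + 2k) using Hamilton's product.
11.75 - 2.75i + 3.25j - 4.25k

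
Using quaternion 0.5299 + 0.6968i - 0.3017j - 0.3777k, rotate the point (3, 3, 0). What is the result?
(1.537, -3.231, 2.279)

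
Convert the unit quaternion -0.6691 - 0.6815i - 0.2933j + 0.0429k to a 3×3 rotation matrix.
[[0.8243, 0.4572, 0.334], [0.3424, 0.0674, -0.9371], [-0.451, 0.8868, -0.1009]]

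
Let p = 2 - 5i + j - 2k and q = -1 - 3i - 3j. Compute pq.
-14 - 7i - j + 20k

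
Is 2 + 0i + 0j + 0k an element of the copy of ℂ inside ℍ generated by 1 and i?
Yes. The quaternion 2 has j- and k-coefficients y = z = 0, so it lies in the complex subalgebra spanned by 1 and i.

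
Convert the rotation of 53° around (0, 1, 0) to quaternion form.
0.8949 + 0.4462j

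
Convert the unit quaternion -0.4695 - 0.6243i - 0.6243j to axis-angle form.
axis = (-√2/2, -√2/2, 0), θ = 236°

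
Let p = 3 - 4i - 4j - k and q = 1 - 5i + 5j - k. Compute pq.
2 - 10i + 12j - 44k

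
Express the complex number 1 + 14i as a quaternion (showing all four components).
1 + 14i + 0j + 0k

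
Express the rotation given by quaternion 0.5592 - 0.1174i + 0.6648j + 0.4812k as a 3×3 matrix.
[[-0.347, -0.6943, 0.6305], [0.3821, 0.5093, 0.7711], [-0.8565, 0.5085, 0.0885]]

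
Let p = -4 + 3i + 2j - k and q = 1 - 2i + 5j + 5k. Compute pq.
-3 + 26i - 31j - 2k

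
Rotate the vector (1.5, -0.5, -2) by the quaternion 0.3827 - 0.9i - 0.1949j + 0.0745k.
(1.789, -0.392, 1.774)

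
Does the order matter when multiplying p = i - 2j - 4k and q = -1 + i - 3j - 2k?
Yes: pq = -15 - 9i + 3k ≠ -15 + 7i + 4j + 5k = qp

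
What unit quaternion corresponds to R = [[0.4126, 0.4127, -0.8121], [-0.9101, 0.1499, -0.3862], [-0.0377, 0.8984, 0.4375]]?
0.7071 + 0.4542i - 0.2738j - 0.4677k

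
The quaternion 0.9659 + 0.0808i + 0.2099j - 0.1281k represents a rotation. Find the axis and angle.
axis = (0.3122, 0.8109, -0.4949), θ = π/6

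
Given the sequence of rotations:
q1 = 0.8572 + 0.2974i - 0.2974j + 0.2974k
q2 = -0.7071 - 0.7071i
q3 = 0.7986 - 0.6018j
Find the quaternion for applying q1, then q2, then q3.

q2 · q1 = -0.3958 - 0.8164i + 0.4206j
q3 · q2 · q1 = -0.063 - 0.652i + 0.5741j - 0.4913k
-0.063 - 0.652i + 0.5741j - 0.4913k


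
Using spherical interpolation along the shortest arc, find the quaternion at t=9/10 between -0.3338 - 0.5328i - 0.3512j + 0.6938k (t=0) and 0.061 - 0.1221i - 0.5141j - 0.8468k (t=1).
-0.1006 + 0.0471i + 0.4414j + 0.8904k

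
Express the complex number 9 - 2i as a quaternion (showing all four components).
9 - 2i + 0j + 0k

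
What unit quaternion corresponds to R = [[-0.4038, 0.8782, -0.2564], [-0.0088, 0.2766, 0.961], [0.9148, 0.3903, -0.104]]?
-0.4384 + 0.3254i + 0.6679j + 0.5058k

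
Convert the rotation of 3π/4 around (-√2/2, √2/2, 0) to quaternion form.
0.3827 - 0.6533i + 0.6533j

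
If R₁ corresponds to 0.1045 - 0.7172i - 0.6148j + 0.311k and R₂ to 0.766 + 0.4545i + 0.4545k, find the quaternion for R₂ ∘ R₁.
0.2647 - 0.2225i - 0.9383j + 0.0063k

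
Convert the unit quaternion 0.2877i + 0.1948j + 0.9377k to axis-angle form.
axis = (0.2877, 0.1948, 0.9377), θ = π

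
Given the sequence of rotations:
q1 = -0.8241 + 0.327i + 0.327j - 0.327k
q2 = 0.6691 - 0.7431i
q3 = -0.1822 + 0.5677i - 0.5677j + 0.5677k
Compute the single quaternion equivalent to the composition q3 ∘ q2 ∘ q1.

q2 · q1 = -0.3084 + 0.8312i - 0.0242j - 0.4618k
q3 · q2 · q1 = -0.1673 - 0.0506i + 0.9135j + 0.3672k
-0.1673 - 0.0506i + 0.9135j + 0.3672k


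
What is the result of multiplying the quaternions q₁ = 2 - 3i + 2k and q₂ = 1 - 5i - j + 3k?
-19 - 11i - 3j + 11k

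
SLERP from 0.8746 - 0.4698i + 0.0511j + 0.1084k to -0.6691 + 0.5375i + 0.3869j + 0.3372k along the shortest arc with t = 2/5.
0.8369 - 0.5256i - 0.1329j - 0.0756k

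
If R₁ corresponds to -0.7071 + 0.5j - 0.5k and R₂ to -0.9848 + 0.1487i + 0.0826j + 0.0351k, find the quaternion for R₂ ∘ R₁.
0.6726 - 0.164i - 0.4765j + 0.5419k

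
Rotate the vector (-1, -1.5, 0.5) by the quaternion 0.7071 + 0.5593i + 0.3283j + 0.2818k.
(-0.189, -1.392, -1.236)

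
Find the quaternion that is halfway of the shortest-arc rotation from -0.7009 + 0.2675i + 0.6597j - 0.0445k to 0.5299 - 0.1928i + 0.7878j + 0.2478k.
-0.116 + 0.0507i + 0.9823j + 0.138k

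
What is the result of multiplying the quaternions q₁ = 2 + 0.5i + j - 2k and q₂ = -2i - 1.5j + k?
4.5 - 6i + 0.5j + 3.25k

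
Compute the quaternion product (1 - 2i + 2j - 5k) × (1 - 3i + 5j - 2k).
-25 + 16i + 18j - 11k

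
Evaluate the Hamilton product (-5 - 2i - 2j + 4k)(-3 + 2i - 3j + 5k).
-7 - 2i + 39j - 27k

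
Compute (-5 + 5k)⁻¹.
-0.1 - 0.1k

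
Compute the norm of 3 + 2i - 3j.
√22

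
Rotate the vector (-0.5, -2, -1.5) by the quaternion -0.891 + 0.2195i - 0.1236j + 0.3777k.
(-2.159, -1.32, -0.313)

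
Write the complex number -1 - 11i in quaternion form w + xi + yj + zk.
-1 - 11i + 0j + 0k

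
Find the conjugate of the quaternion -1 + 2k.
-1 - 2k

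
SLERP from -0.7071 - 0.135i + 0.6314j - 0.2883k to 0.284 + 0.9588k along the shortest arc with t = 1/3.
-0.641 - 0.1008i + 0.4713j - 0.5973k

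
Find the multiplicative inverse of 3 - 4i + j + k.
0.1111 + 0.1481i - 0.037j - 0.037k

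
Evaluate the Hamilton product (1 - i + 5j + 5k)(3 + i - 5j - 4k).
49 + 3i + 11j + 11k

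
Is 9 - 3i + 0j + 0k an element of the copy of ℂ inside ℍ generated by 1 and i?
Yes. The quaternion 9 - 3i has j- and k-coefficients y = z = 0, so it lies in the complex subalgebra spanned by 1 and i.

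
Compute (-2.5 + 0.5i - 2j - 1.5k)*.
-2.5 - 0.5i + 2j + 1.5k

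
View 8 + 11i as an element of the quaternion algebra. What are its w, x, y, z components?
8 + 11i + 0j + 0k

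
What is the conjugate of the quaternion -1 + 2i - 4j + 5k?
-1 - 2i + 4j - 5k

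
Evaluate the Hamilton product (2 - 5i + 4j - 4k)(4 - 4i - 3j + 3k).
12 - 28i + 41j + 21k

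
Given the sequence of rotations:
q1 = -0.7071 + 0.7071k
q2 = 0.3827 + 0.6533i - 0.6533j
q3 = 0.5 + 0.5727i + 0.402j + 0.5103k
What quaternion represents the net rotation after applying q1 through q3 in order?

q2 · q1 = -0.2706 - 0.9239i + 0.2706k
q3 · q2 · q1 = 0.2557 - 0.5081i - 0.7352j + 0.3686k
0.2557 - 0.5081i - 0.7352j + 0.3686k


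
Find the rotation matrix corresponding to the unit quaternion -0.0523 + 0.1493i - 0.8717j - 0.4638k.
[[-0.9499, -0.3088, -0.0473], [-0.2118, 0.5252, 0.8242], [-0.2297, 0.793, -0.5643]]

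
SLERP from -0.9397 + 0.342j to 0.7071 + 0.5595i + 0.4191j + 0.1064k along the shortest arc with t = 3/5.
-0.915 - 0.3775i - 0.1234j - 0.0718k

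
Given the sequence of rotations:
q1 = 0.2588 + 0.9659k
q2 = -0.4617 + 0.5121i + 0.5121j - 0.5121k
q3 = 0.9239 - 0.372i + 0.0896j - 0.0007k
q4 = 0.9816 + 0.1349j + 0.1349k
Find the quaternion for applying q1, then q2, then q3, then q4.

q2 · q1 = 0.3751 + 0.6272i - 0.3621j - 0.5785k
q3 · q2 · q1 = 0.6119 + 0.3878i - 0.5166j - 0.4562k
q4 · q3 · q2 · q1 = 0.7319 + 0.3888i - 0.3722j - 0.4176k
0.7319 + 0.3888i - 0.3722j - 0.4176k


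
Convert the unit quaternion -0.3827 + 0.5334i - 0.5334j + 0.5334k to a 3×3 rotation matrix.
[[-0.1381, -0.1608, 0.9773], [-0.9773, -0.1381, -0.1608], [0.1608, -0.9773, -0.1381]]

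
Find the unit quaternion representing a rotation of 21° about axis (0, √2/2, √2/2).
0.9833 + 0.1289j + 0.1289k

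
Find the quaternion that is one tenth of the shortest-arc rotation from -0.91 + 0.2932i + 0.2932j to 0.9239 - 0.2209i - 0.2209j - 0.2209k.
-0.9139 + 0.2867i + 0.2867j + 0.0223k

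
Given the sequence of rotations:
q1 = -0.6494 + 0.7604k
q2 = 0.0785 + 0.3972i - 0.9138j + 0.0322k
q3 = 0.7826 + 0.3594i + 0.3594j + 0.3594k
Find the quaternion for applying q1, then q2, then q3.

q2 · q1 = -0.0755 - 0.9528i + 0.2914j + 0.0388k
q3 · q2 · q1 = 0.1647 - 0.8636i - 0.1555j + 0.4504k
0.1647 - 0.8636i - 0.1555j + 0.4504k


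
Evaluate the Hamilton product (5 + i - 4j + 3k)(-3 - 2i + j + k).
-12 - 20i + 10j - 11k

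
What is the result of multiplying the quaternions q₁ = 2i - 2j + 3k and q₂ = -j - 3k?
7 + 9i + 6j - 2k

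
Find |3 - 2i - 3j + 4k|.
√38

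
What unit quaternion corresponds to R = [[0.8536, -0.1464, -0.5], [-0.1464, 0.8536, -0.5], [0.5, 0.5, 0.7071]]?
0.9239 + 0.2706i - 0.2706j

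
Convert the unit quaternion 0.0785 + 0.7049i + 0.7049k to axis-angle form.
axis = (√2/2, 0, √2/2), θ = 171°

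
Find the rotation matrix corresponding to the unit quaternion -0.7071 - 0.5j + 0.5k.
[[0, 0.7071, 0.7071], [-0.7071, 0.5, -0.5], [-0.7071, -0.5, 0.5]]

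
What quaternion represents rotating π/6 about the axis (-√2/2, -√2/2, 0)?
0.9659 - 0.183i - 0.183j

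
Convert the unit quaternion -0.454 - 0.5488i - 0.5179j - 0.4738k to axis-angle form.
axis = (-0.6159, -0.5813, -0.5318), θ = 234°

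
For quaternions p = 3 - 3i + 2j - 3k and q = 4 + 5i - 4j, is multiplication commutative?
No: pq = 35 - 9i - 19j - 10k ≠ 35 + 15i + 11j - 14k = qp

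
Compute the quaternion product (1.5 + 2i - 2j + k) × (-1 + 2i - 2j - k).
-8.5 + 5i + 3j - 2.5k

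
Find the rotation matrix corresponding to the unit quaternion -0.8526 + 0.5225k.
[[0.454, 0.891, 0], [-0.891, 0.454, 0], [0, 0, 1]]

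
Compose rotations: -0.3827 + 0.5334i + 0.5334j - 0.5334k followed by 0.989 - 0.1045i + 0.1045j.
-0.3785 + 0.5118i + 0.4318j - 0.639k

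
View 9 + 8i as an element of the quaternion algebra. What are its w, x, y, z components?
9 + 8i + 0j + 0k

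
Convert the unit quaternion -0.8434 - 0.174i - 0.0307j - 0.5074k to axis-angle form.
axis = (-0.3239, -0.0571, -0.9444), θ = 295°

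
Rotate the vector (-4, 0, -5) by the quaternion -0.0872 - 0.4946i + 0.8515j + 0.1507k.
(3.47, 2.622, 4.699)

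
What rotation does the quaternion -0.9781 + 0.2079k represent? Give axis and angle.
axis = (0, 0, 1), θ = 336°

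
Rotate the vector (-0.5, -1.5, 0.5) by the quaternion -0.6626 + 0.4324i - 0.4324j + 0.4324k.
(0.049, 0.195, 1.646)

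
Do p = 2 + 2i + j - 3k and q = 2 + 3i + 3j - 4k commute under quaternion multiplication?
No: pq = -17 + 15i + 7j - 11k ≠ -17 + 5i + 9j - 17k = qp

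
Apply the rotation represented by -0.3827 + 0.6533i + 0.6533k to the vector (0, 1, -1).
(-0.354, -1.207, -0.646)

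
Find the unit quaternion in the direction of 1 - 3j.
0.3162 - 0.9487j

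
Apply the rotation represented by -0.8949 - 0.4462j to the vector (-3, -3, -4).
(-5, -3, -0.011)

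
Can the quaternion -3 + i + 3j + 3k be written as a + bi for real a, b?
No. The quaternion -3 + i + 3j + 3k has j-coefficient y = 3 and k-coefficient z = 3, not both zero, so it does not lie in the complex subalgebra spanned by 1 and i.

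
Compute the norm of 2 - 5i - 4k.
√45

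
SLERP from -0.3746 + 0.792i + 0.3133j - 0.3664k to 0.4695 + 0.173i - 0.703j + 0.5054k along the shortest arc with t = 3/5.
-0.5036 + 0.2605i + 0.6353j - 0.5244k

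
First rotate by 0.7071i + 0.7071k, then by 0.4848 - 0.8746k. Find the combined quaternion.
0.6184 + 0.3428i - 0.6184j + 0.3428k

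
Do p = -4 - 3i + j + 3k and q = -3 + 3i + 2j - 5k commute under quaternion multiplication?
No: pq = 34 - 14i - 17j + 2k ≠ 34 + 8i - 5j + 20k = qp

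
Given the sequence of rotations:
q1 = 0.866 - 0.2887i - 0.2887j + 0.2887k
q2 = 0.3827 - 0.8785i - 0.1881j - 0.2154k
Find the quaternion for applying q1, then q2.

q2 · q1 = 0.0857 - 0.9878i + 0.0424j + 0.1233k
0.0857 - 0.9878i + 0.0424j + 0.1233k


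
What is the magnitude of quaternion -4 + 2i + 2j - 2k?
√28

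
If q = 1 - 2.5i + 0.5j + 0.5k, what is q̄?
1 + 2.5i - 0.5j - 0.5k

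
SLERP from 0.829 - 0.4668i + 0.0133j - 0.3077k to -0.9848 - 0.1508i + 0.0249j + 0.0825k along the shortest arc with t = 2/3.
0.9838 - 0.062i - 0.0126j - 0.1678k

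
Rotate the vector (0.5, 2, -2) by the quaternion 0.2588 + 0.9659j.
(-1.433, 2, 1.482)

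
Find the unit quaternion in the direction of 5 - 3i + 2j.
0.8111 - 0.4867i + 0.3244j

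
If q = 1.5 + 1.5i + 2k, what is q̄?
1.5 - 1.5i - 2k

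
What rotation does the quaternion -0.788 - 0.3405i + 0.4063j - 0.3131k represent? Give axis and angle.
axis = (-0.5531, 0.6599, -0.5086), θ = 284°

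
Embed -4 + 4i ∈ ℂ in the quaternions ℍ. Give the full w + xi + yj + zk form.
-4 + 4i + 0j + 0k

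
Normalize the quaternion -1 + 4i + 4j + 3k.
-0.1543 + 0.6172i + 0.6172j + 0.4629k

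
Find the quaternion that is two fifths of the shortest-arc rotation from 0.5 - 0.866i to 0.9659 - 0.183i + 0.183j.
0.7579 - 0.6472i + 0.0817j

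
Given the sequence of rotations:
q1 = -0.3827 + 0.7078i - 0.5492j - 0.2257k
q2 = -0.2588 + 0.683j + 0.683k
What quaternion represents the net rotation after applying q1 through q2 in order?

q2 · q1 = 0.6283 + 0.0378i + 0.3642j - 0.6864k
0.6283 + 0.0378i + 0.3642j - 0.6864k


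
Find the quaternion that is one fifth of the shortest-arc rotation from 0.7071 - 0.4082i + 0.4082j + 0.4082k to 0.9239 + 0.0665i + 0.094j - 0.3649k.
0.8256 - 0.3335i + 0.3718j + 0.2624k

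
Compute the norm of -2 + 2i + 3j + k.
√18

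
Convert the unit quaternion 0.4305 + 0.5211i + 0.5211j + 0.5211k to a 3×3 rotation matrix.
[[-0.0862, 0.0944, 0.9918], [0.9918, -0.0862, 0.0944], [0.0944, 0.9918, -0.0862]]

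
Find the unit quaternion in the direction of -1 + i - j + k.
-0.5 + 0.5i - 0.5j + 0.5k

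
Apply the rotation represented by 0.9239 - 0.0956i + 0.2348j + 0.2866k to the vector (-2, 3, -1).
(-3.553, 1.172, -0.02)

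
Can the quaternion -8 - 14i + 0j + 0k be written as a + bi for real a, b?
Yes. The quaternion -8 - 14i has j- and k-coefficients y = z = 0, so it lies in the complex subalgebra spanned by 1 and i.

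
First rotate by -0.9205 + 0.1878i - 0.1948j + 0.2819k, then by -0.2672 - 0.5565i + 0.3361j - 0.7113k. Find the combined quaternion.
0.6165 + 0.4183i - 0.234j + 0.6247k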